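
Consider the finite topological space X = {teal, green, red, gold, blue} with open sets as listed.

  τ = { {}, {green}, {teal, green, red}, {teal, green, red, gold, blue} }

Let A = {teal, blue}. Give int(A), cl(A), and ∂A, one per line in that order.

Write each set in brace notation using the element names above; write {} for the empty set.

open subsets of A: {}; so int(A) = {}
closure: X∖int(X∖A) = X∖{green} = {teal, red, gold, blue}
∂A = {teal, red, gold, blue} minus {} = {teal, red, gold, blue}

int(A) = {}
cl(A)  = {teal, red, gold, blue}
∂A     = {teal, red, gold, blue}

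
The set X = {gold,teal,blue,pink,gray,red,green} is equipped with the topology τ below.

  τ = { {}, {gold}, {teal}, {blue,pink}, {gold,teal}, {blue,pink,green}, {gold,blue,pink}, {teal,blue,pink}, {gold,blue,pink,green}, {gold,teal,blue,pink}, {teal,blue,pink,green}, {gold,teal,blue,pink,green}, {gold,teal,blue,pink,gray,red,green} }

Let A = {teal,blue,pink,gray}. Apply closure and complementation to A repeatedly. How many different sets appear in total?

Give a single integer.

8

closure: X∖int(X∖A) = X∖{gold} = {teal,blue,pink,gray,red,green}
Let k=closure and c=complement:
  1. A     = {teal,blue,pink,gray}
  2. kA    = {teal,blue,pink,gray,red,green}
  3. cA    = {gold,red,green}
  4. ckA   = {gold}
  5. kcA   = {gold,gray,red,green}
  6. kckA  = {gold,gray,red}
  7. ckcA  = {teal,blue,pink}
  8. ckckA = {teal,blue,pink,green}
— saturated at 8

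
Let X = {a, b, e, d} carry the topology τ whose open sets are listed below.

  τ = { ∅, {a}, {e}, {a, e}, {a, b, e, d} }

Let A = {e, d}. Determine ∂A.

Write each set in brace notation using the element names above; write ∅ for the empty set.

{b, d}

U open, U⊆A: ∅, {e}. int(A) = ⋃ = {e}
X∖A={a, b}, int(X∖A)={a}, hence cl(A)={b, e, d}
∂A: remove int from cl → {b, d}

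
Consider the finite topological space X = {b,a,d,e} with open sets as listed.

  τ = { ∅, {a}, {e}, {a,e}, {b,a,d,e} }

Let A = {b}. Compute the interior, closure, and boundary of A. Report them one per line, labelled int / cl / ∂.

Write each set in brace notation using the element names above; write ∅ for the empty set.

opens ⊆ A: ∅; union → int = ∅
complement {a,d,e}; its interior {a,e}; cl(A) = X∖{a,e} = {b,d}
boundary = {b,d} ∖ ∅ = {b,d}

int(A) = ∅
cl(A)  = {b,d}
∂A     = {b,d}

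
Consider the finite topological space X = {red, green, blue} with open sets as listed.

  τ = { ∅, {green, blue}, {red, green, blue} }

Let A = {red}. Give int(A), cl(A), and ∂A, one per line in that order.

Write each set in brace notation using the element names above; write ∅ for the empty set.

int(A) = ∅
cl(A)  = {red}
∂A     = {red}

open subsets of A: ∅; so int(A) = ∅
closure: X∖int(X∖A) = X∖{green, blue} = {red}
∂A = {red} minus ∅ = {red}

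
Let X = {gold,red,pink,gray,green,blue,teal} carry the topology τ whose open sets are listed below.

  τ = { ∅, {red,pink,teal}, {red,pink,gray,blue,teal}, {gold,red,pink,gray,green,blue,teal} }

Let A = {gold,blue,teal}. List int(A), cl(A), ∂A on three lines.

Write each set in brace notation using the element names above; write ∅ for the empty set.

int(A) = ∅
cl(A)  = {gold,red,pink,gray,green,blue,teal}
∂A     = {gold,red,pink,gray,green,blue,teal}

U open, U⊆A: ∅. int(A) = ⋃ = ∅
X∖A={red,pink,gray,green}, int(X∖A)=∅, hence cl(A)={gold,red,pink,gray,green,blue,teal}
∂A: remove int from cl → {gold,red,pink,gray,green,blue,teal}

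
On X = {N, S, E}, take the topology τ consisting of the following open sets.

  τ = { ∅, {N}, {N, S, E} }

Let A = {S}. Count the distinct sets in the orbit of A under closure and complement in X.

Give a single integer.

6

cl via duality: int({N, E}) = {N}, so X∖{N} = {S, E}
Write k for closure, c for complement:
  1. A     = {S}
  2. kA    = {S, E}
  3. cA    = {N, E}
  4. ckA   = {N}
  5. kcA   = {N, S, E}
  6. ckcA  = ∅
applying k or c yields no new set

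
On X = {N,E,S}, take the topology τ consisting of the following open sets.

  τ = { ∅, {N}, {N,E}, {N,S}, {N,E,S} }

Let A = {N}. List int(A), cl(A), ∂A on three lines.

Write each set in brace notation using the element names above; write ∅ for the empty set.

U open, U⊆A: ∅, {N}. int(A) = ⋃ = {N}
X∖A={E,S}, int(X∖A)=∅, hence cl(A)={N,E,S}
∂A: remove int from cl → {E,S}

int(A) = {N}
cl(A)  = {N,E,S}
∂A     = {E,S}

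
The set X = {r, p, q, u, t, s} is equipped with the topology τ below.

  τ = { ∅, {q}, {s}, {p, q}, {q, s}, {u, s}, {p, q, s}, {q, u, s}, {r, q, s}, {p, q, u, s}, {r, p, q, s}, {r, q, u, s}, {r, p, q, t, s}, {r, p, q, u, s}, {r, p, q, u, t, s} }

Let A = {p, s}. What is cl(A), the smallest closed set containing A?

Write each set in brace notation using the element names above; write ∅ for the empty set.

X∖A={r, q, u, t}, int(X∖A)={q}, hence cl(A)={r, p, u, t, s}

{r, p, u, t, s}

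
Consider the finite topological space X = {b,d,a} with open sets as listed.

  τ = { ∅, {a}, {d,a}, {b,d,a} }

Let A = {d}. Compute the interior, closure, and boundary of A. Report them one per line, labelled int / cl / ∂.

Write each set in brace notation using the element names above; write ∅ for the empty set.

interior: largest open inside A is ∅ (from ∅)
cl via duality: int({b,a}) = {a}, so X∖{a} = {b,d}
cl∖int = {b,d}

int(A) = ∅
cl(A)  = {b,d}
∂A     = {b,d}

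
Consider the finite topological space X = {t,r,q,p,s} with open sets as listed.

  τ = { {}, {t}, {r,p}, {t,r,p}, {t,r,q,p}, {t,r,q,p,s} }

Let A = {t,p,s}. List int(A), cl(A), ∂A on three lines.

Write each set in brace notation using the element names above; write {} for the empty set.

U open, U⊆A: {}, {t}. int(A) = ⋃ = {t}
X∖A={r,q}, int(X∖A)={}, hence cl(A)={t,r,q,p,s}
∂A: remove int from cl → {r,q,p,s}

int(A) = {t}
cl(A)  = {t,r,q,p,s}
∂A     = {r,q,p,s}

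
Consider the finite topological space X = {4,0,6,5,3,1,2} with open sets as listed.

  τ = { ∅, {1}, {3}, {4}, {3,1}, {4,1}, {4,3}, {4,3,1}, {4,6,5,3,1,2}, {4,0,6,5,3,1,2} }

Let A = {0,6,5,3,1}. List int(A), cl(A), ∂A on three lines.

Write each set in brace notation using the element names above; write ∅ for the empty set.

open subsets of A: ∅, {3}, {1}, {3,1}; so int(A) = {3,1}
closure: X∖int(X∖A) = X∖{4} = {0,6,5,3,1,2}
∂A = {0,6,5,3,1,2} minus {3,1} = {0,6,5,2}

int(A) = {3,1}
cl(A)  = {0,6,5,3,1,2}
∂A     = {0,6,5,2}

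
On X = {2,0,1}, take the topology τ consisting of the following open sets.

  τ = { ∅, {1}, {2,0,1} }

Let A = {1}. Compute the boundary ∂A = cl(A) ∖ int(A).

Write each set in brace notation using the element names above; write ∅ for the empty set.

open subsets of A: ∅, {1}; so int(A) = {1}
closure: X∖int(X∖A) = X∖∅ = {2,0,1}
∂A = {2,0,1} minus {1} = {2,0}

{2,0}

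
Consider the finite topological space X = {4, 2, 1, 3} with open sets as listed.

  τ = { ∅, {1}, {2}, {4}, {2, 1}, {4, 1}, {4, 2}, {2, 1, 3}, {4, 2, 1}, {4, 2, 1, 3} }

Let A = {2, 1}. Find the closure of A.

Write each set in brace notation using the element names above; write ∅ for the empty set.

cl via duality: int({4, 3}) = {4}, so X∖{4} = {2, 1, 3}

{2, 1, 3}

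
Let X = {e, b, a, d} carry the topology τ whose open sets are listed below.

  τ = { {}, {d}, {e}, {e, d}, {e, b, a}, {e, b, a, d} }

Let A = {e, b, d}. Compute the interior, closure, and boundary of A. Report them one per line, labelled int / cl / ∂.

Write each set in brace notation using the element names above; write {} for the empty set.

opens ⊆ A: {}, {e}, {d}, {e, d}; union → int = {e, d}
complement {a}; its interior {}; cl(A) = X∖{} = {e, b, a, d}
boundary = {e, b, a, d} ∖ {e, d} = {b, a}

int(A) = {e, d}
cl(A)  = {e, b, a, d}
∂A     = {b, a}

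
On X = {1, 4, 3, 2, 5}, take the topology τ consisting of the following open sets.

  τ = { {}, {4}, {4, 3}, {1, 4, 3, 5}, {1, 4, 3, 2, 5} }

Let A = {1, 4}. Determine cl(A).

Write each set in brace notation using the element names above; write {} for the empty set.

{1, 4, 3, 2, 5}

cl via duality: int({3, 2, 5}) = {}, so X∖{} = {1, 4, 3, 2, 5}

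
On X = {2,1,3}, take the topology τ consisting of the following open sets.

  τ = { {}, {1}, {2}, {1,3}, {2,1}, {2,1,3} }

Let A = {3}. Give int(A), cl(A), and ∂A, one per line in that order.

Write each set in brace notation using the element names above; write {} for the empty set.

int(A) = {}
cl(A)  = {3}
∂A     = {3}

U open, U⊆A: {}. int(A) = ⋃ = {}
X∖A={2,1}, int(X∖A)={2,1}, hence cl(A)={3}
∂A: remove int from cl → {3}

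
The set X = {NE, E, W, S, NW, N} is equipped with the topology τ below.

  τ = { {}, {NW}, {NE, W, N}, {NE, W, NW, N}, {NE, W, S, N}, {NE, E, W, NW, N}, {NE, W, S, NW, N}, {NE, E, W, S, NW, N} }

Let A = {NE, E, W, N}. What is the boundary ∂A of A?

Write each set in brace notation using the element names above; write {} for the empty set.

interior: largest open inside A is {NE, W, N} (from {}, {NE, W, N})
cl via duality: int({S, NW}) = {NW}, so X∖{NW} = {NE, E, W, S, N}
cl∖int = {E, S}

{E, S}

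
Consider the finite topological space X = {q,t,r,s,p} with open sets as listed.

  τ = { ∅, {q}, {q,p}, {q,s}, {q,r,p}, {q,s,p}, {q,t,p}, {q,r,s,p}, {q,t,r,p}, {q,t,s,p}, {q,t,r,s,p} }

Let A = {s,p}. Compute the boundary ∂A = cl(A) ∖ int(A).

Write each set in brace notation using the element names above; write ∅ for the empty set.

{t,r,s,p}

opens ⊆ A: ∅; union → int = ∅
complement {q,t,r}; its interior {q}; cl(A) = X∖{q} = {t,r,s,p}
boundary = {t,r,s,p} ∖ ∅ = {t,r,s,p}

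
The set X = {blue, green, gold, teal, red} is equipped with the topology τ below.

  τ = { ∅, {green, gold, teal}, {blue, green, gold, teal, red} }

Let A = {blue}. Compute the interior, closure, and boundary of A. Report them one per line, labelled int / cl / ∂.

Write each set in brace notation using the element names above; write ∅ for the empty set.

int(A) = ∅
cl(A)  = {blue, red}
∂A     = {blue, red}

U open, U⊆A: ∅. int(A) = ⋃ = ∅
X∖A={green, gold, teal, red}, int(X∖A)={green, gold, teal}, hence cl(A)={blue, red}
∂A: remove int from cl → {blue, red}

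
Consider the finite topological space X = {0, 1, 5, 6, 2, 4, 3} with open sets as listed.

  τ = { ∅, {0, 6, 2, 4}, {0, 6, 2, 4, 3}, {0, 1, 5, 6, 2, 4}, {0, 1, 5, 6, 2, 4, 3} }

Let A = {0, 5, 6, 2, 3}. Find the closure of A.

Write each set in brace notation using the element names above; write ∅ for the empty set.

cl via duality: int({1, 4}) = ∅, so X∖∅ = {0, 1, 5, 6, 2, 4, 3}

{0, 1, 5, 6, 2, 4, 3}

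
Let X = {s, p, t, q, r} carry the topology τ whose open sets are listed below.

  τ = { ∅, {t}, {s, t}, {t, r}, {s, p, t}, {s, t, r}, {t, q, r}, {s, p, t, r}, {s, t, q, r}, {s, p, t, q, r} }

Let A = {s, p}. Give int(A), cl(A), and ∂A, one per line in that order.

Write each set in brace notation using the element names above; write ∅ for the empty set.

int(A) = ∅
cl(A)  = {s, p}
∂A     = {s, p}

opens ⊆ A: ∅; union → int = ∅
complement {t, q, r}; its interior {t, q, r}; cl(A) = X∖{t, q, r} = {s, p}
boundary = {s, p} ∖ ∅ = {s, p}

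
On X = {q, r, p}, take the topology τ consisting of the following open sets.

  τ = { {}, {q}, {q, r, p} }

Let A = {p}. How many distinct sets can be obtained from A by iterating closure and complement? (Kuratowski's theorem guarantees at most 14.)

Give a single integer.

6

cl via duality: int({q, r}) = {q}, so X∖{q} = {r, p}
Write k for closure, c for complement:
  1. A     = {p}
  2. kA    = {r, p}
  3. cA    = {q, r}
  4. ckA   = {q}
  5. kcA   = {q, r, p}
  6. ckcA  = {}
applying k or c yields no new set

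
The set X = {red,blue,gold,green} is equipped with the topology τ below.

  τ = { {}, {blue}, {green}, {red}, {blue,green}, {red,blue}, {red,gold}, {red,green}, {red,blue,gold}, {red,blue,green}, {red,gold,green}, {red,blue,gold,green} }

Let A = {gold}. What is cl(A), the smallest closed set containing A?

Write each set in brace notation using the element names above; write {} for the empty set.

complement {red,blue,green}; its interior {red,blue,green}; cl(A) = X∖{red,blue,green} = {gold}

{gold}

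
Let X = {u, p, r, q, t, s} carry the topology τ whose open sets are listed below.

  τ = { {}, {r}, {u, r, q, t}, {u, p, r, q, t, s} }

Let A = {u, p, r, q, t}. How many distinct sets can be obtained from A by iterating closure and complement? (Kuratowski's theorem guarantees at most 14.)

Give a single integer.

closure: X∖int(X∖A) = X∖{} = {u, p, r, q, t, s}
Let k=closure and c=complement:
  1. A     = {u, p, r, q, t}
  2. kA    = {u, p, r, q, t, s}
  3. cA    = {s}
  4. ckA   = {}
  5. kcA   = {p, s}
  6. ckcA  = {u, r, q, t}
— saturated at 6

6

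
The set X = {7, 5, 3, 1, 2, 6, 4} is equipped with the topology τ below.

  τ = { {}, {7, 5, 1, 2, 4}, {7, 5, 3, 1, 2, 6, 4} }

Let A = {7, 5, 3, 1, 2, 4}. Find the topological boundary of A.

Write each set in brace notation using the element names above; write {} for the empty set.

opens ⊆ A: {}, {7, 5, 1, 2, 4}; union → int = {7, 5, 1, 2, 4}
complement {6}; its interior {}; cl(A) = X∖{} = {7, 5, 3, 1, 2, 6, 4}
boundary = {7, 5, 3, 1, 2, 6, 4} ∖ {7, 5, 1, 2, 4} = {3, 6}

{3, 6}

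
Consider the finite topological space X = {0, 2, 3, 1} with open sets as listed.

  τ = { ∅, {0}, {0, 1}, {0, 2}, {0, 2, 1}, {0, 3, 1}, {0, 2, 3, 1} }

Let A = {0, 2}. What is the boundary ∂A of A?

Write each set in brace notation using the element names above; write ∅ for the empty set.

{3, 1}

interior: largest open inside A is {0, 2} (from ∅, {0}, {0, 2})
cl via duality: int({3, 1}) = ∅, so X∖∅ = {0, 2, 3, 1}
cl∖int = {3, 1}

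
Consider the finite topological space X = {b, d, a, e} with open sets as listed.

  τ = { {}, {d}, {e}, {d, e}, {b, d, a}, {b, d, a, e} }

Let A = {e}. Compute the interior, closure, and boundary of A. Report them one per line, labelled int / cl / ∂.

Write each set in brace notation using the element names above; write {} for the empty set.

opens ⊆ A: {}, {e}; union → int = {e}
complement {b, d, a}; its interior {b, d, a}; cl(A) = X∖{b, d, a} = {e}
boundary = {e} ∖ {e} = {}

int(A) = {e}
cl(A)  = {e}
∂A     = {}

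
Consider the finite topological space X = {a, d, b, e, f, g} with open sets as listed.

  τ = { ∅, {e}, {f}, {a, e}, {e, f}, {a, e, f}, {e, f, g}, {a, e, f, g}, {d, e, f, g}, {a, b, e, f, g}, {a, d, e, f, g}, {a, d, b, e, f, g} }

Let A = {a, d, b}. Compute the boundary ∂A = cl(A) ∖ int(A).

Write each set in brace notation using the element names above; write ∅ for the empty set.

open subsets of A: ∅; so int(A) = ∅
closure: X∖int(X∖A) = X∖{e, f, g} = {a, d, b}
∂A = {a, d, b} minus ∅ = {a, d, b}

{a, d, b}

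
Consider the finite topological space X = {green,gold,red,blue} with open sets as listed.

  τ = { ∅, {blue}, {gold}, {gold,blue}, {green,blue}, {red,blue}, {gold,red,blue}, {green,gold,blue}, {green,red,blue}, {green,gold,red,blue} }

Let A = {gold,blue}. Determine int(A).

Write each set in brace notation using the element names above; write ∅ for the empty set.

{gold,blue}

open subsets of A: ∅, {gold}, {blue}, {gold,blue}; so int(A) = {gold,blue}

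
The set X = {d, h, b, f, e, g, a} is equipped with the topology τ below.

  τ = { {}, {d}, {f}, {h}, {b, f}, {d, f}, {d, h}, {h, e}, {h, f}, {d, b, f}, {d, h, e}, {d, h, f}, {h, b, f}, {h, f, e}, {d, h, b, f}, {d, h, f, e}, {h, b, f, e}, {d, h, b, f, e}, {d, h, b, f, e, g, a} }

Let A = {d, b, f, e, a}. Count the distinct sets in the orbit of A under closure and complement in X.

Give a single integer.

cl via duality: int({h, g}) = {h}, so X∖{h} = {d, b, f, e, g, a}
Write k for closure, c for complement:
  1. A     = {d, b, f, e, a}
  2. kA    = {d, b, f, e, g, a}
  3. cA    = {h, g}
  4. ckA   = {h}
  5. kcA   = {h, e, g, a}
  6. ckcA  = {d, b, f}
  7. kckcA = {d, b, f, g, a}
  8. ckckcA = {h, e}
applying k or c yields no new set

8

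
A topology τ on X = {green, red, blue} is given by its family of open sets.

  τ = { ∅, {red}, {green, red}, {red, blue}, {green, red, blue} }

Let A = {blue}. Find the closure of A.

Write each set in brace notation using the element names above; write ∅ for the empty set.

{blue}

cl via duality: int({green, red}) = {green, red}, so X∖{green, red} = {blue}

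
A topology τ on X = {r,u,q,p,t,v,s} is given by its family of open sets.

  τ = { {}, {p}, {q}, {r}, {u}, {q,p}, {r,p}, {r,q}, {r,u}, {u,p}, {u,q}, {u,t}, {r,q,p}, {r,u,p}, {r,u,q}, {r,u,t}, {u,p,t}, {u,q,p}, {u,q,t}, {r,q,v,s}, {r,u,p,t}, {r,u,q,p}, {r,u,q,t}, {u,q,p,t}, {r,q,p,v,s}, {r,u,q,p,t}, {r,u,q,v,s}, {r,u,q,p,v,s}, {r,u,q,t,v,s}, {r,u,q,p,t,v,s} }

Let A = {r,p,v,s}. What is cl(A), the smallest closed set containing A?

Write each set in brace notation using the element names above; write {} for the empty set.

{r,p,v,s}

cl via duality: int({u,q,t}) = {u,q,t}, so X∖{u,q,t} = {r,p,v,s}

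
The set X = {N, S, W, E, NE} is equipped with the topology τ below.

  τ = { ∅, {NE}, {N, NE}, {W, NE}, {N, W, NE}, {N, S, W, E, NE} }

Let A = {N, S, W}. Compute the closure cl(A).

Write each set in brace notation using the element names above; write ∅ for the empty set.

cl via duality: int({E, NE}) = {NE}, so X∖{NE} = {N, S, W, E}

{N, S, W, E}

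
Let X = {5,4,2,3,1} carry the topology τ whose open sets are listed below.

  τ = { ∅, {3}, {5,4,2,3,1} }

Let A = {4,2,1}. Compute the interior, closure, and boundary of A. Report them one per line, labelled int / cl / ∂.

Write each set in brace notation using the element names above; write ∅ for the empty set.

int(A) = ∅
cl(A)  = {5,4,2,1}
∂A     = {5,4,2,1}

open subsets of A: ∅; so int(A) = ∅
closure: X∖int(X∖A) = X∖{3} = {5,4,2,1}
∂A = {5,4,2,1} minus ∅ = {5,4,2,1}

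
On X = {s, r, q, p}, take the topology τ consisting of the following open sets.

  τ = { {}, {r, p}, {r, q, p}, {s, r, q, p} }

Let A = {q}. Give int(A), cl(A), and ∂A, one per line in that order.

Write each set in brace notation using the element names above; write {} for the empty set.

interior: largest open inside A is {} (from {})
cl via duality: int({s, r, p}) = {r, p}, so X∖{r, p} = {s, q}
cl∖int = {s, q}

int(A) = {}
cl(A)  = {s, q}
∂A     = {s, q}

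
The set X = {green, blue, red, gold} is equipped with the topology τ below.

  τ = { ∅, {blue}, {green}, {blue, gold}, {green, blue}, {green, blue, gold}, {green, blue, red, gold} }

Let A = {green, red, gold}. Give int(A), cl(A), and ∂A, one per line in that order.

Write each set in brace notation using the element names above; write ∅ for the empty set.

int(A) = {green}
cl(A)  = {green, red, gold}
∂A     = {red, gold}

interior: largest open inside A is {green} (from ∅, {green})
cl via duality: int({blue}) = {blue}, so X∖{blue} = {green, red, gold}
cl∖int = {red, gold}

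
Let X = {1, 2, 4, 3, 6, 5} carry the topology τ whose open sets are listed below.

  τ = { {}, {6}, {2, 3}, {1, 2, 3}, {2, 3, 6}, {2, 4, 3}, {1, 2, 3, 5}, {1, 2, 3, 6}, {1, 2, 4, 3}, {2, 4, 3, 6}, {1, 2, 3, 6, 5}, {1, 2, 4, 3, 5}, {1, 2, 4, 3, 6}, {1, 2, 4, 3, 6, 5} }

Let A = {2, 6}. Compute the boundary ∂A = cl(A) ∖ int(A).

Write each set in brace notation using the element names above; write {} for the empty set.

opens ⊆ A: {}, {6}; union → int = {6}
complement {1, 4, 3, 5}; its interior {}; cl(A) = X∖{} = {1, 2, 4, 3, 6, 5}
boundary = {1, 2, 4, 3, 6, 5} ∖ {6} = {1, 2, 4, 3, 5}

{1, 2, 4, 3, 5}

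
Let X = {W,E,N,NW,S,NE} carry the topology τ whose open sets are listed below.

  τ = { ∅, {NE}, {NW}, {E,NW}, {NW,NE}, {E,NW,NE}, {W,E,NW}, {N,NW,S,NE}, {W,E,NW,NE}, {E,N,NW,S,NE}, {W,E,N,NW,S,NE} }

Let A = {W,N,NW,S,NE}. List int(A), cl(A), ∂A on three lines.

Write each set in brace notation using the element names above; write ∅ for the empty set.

int(A) = {N,NW,S,NE}
cl(A)  = {W,E,N,NW,S,NE}
∂A     = {W,E}

open subsets of A: ∅, {NW}, {NE}, {NW,NE}, {N,NW,S,NE}; so int(A) = {N,NW,S,NE}
closure: X∖int(X∖A) = X∖∅ = {W,E,N,NW,S,NE}
∂A = {W,E,N,NW,S,NE} minus {N,NW,S,NE} = {W,E}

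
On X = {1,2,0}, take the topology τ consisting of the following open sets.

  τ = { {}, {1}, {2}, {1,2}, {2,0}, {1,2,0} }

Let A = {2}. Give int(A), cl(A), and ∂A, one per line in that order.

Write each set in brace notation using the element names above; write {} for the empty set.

int(A) = {2}
cl(A)  = {2,0}
∂A     = {0}

U open, U⊆A: {}, {2}. int(A) = ⋃ = {2}
X∖A={1,0}, int(X∖A)={1}, hence cl(A)={2,0}
∂A: remove int from cl → {0}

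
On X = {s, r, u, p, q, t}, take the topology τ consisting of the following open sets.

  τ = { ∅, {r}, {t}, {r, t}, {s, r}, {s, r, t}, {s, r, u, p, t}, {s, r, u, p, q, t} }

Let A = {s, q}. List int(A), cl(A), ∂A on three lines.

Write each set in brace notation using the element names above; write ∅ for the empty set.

U open, U⊆A: ∅. int(A) = ⋃ = ∅
X∖A={r, u, p, t}, int(X∖A)={r, t}, hence cl(A)={s, u, p, q}
∂A: remove int from cl → {s, u, p, q}

int(A) = ∅
cl(A)  = {s, u, p, q}
∂A     = {s, u, p, q}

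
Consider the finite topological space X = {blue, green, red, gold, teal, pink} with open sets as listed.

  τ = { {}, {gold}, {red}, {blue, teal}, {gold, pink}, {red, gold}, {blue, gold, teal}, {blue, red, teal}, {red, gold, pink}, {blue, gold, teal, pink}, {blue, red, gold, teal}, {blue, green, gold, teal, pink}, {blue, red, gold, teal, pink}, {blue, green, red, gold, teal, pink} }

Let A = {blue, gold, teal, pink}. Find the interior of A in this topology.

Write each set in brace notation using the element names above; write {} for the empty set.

interior: largest open inside A is {blue, gold, teal, pink} (from {}, {gold}, {gold, pink}, {blue, teal}, {blue, gold, teal}, {blue, gold, teal, pink})

{blue, gold, teal, pink}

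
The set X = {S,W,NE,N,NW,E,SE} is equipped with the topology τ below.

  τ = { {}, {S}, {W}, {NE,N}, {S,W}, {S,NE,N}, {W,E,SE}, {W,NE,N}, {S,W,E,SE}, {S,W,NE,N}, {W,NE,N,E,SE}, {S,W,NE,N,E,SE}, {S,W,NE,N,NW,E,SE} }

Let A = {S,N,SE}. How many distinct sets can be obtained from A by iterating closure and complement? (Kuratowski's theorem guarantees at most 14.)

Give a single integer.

12

cl via duality: int({W,NE,NW,E}) = {W}, so X∖{W} = {S,NE,N,NW,E,SE}
Write k for closure, c for complement:
  1. A     = {S,N,SE}
  2. kA    = {S,NE,N,NW,E,SE}
  3. cA    = {W,NE,NW,E}
  4. ckA   = {W}
  5. kcA   = {W,NE,N,NW,E,SE}
  6. kckA  = {W,NW,E,SE}
  7. ckcA  = {S}
  8. ckckA = {S,NE,N}
  9. kckcA = {S,NW}
  10. kckckA = {S,NE,N,NW}
  11. ckckcA = {W,NE,N,E,SE}
  12. ckckckA = {W,E,SE}
applying k or c yields no new set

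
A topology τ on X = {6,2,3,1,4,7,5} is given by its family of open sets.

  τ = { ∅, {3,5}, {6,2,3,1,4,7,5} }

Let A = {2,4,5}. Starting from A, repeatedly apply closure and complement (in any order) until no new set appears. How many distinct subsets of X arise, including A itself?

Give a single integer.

closure: X∖int(X∖A) = X∖∅ = {6,2,3,1,4,7,5}
Let k=closure and c=complement:
  1. A     = {2,4,5}
  2. kA    = {6,2,3,1,4,7,5}
  3. cA    = {6,3,1,7}
  4. ckA   = ∅
— saturated at 4

4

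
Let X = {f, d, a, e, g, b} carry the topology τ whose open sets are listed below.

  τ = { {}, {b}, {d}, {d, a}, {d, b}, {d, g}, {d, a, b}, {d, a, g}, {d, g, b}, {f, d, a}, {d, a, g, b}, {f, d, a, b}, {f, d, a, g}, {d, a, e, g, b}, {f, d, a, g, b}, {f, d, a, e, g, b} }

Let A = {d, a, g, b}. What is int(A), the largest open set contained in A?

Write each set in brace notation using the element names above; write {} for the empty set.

{d, a, g, b}

opens ⊆ A: {}, {b}, {d}, {d, g}, {d, b}, {d, a}, {d, a, g}, {d, a, b}, {d, g, b}, {d, a, g, b}; union → int = {d, a, g, b}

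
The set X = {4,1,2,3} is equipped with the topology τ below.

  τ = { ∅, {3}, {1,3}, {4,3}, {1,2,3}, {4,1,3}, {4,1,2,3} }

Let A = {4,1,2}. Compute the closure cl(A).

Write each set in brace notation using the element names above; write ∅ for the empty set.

X∖A={3}, int(X∖A)={3}, hence cl(A)={4,1,2}

{4,1,2}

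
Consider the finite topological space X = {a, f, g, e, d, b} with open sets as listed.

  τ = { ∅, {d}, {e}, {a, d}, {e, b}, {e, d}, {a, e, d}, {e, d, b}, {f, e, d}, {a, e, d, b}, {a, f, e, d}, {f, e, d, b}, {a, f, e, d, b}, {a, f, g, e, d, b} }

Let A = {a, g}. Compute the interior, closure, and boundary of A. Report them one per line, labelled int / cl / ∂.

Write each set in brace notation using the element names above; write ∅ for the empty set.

open subsets of A: ∅; so int(A) = ∅
closure: X∖int(X∖A) = X∖{f, e, d, b} = {a, g}
∂A = {a, g} minus ∅ = {a, g}

int(A) = ∅
cl(A)  = {a, g}
∂A     = {a, g}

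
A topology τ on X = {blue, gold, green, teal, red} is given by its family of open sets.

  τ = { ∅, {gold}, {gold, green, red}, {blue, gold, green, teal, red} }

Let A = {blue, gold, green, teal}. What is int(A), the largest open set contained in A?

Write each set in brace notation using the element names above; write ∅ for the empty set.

open subsets of A: ∅, {gold}; so int(A) = {gold}

{gold}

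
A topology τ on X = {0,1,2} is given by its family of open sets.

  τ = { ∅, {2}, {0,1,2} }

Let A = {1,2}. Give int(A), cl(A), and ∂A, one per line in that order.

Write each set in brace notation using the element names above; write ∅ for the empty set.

open subsets of A: ∅, {2}; so int(A) = {2}
closure: X∖int(X∖A) = X∖∅ = {0,1,2}
∂A = {0,1,2} minus {2} = {0,1}

int(A) = {2}
cl(A)  = {0,1,2}
∂A     = {0,1}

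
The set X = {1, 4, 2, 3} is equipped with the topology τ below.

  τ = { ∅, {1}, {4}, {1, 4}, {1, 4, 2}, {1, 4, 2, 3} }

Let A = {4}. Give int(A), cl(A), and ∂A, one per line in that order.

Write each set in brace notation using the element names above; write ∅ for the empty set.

int(A) = {4}
cl(A)  = {4, 2, 3}
∂A     = {2, 3}

U open, U⊆A: ∅, {4}. int(A) = ⋃ = {4}
X∖A={1, 2, 3}, int(X∖A)={1}, hence cl(A)={4, 2, 3}
∂A: remove int from cl → {2, 3}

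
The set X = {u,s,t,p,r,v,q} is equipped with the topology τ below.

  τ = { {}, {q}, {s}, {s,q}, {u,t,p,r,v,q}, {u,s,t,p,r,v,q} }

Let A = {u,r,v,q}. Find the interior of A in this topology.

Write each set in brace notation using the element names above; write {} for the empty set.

interior: largest open inside A is {q} (from {}, {q})

{q}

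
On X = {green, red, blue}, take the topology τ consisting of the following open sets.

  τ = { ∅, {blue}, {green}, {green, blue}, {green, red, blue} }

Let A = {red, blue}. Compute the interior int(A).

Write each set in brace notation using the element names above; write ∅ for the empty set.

{blue}

opens ⊆ A: ∅, {blue}; union → int = {blue}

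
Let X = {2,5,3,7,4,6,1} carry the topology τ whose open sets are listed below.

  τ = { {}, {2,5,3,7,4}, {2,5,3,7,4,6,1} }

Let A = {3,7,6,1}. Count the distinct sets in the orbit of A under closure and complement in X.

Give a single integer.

complement {2,5,4}; its interior {}; cl(A) = X∖{} = {2,5,3,7,4,6,1}
With k = closure, c = complement:
  1. A     = {3,7,6,1}
  2. kA    = {2,5,3,7,4,6,1}
  3. cA    = {2,5,4}
  4. ckA   = {}
k, c of each give nothing new

4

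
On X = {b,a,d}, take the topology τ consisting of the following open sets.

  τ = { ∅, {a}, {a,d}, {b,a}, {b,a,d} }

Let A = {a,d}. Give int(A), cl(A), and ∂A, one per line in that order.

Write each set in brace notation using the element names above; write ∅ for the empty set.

int(A) = {a,d}
cl(A)  = {b,a,d}
∂A     = {b}

opens ⊆ A: ∅, {a}, {a,d}; union → int = {a,d}
complement {b}; its interior ∅; cl(A) = X∖∅ = {b,a,d}
boundary = {b,a,d} ∖ {a,d} = {b}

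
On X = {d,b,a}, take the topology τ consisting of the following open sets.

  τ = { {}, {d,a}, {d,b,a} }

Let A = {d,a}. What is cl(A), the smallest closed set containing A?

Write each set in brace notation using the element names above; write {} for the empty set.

closure: X∖int(X∖A) = X∖{} = {d,b,a}

{d,b,a}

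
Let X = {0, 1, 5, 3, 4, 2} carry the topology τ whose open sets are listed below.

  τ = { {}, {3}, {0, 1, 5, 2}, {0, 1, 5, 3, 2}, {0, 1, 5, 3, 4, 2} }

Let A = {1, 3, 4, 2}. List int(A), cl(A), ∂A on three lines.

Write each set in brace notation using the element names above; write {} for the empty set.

opens ⊆ A: {}, {3}; union → int = {3}
complement {0, 5}; its interior {}; cl(A) = X∖{} = {0, 1, 5, 3, 4, 2}
boundary = {0, 1, 5, 3, 4, 2} ∖ {3} = {0, 1, 5, 4, 2}

int(A) = {3}
cl(A)  = {0, 1, 5, 3, 4, 2}
∂A     = {0, 1, 5, 4, 2}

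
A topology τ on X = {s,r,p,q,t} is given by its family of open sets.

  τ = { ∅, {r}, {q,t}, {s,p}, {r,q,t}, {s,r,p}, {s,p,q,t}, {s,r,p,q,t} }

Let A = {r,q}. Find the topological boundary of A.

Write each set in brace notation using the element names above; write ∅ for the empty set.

open subsets of A: ∅, {r}; so int(A) = {r}
closure: X∖int(X∖A) = X∖{s,p} = {r,q,t}
∂A = {r,q,t} minus {r} = {q,t}

{q,t}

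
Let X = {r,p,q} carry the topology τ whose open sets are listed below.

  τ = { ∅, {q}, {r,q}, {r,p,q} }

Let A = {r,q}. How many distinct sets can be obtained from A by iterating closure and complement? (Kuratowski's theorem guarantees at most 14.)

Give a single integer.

4

cl via duality: int({p}) = ∅, so X∖∅ = {r,p,q}
Write k for closure, c for complement:
  1. A     = {r,q}
  2. kA    = {r,p,q}
  3. cA    = {p}
  4. ckA   = ∅
applying k or c yields no new set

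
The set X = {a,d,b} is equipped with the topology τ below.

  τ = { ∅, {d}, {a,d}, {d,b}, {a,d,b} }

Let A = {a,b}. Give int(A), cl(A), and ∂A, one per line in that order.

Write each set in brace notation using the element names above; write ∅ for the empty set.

int(A) = ∅
cl(A)  = {a,b}
∂A     = {a,b}

U open, U⊆A: ∅. int(A) = ⋃ = ∅
X∖A={d}, int(X∖A)={d}, hence cl(A)={a,b}
∂A: remove int from cl → {a,b}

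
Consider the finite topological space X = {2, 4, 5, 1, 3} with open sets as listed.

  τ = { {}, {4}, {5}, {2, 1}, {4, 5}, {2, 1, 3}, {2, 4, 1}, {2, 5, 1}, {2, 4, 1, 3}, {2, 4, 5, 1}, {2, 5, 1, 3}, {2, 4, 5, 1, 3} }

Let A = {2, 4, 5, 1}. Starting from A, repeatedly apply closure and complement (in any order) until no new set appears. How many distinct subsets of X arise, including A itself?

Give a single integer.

4

X∖A={3}, int(X∖A)={}, hence cl(A)={2, 4, 5, 1, 3}
Orbit (k=closure, c=complement):
  1. A     = {2, 4, 5, 1}
  2. kA    = {2, 4, 5, 1, 3}
  3. cA    = {3}
  4. ckA   = {}
(closed under both — stop)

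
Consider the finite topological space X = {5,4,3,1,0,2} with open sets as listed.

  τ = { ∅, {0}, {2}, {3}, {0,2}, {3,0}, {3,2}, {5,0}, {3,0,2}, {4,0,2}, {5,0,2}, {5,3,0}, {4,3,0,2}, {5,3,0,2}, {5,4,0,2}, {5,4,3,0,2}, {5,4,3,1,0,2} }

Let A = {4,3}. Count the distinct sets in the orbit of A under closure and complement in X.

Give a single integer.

closure: X∖int(X∖A) = X∖{5,0,2} = {4,3,1}
Let k=closure and c=complement:
  1. A     = {4,3}
  2. kA    = {4,3,1}
  3. cA    = {5,1,0,2}
  4. ckA   = {5,0,2}
  5. kcA   = {5,4,1,0,2}
  6. ckcA  = {3}
  7. kckcA = {3,1}
  8. ckckcA = {5,4,0,2}
— saturated at 8

8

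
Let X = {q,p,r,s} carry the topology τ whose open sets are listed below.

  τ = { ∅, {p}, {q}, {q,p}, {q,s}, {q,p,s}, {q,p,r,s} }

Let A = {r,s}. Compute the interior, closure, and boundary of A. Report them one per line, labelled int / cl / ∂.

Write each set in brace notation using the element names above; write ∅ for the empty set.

interior: largest open inside A is ∅ (from ∅)
cl via duality: int({q,p}) = {q,p}, so X∖{q,p} = {r,s}
cl∖int = {r,s}

int(A) = ∅
cl(A)  = {r,s}
∂A     = {r,s}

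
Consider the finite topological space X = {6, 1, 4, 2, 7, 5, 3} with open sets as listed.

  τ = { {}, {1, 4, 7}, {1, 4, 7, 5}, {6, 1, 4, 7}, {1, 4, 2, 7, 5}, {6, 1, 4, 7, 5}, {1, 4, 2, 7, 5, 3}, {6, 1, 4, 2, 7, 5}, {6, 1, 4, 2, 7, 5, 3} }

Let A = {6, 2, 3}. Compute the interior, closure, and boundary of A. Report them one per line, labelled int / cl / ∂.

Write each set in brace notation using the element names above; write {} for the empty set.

opens ⊆ A: {}; union → int = {}
complement {1, 4, 7, 5}; its interior {1, 4, 7, 5}; cl(A) = X∖{1, 4, 7, 5} = {6, 2, 3}
boundary = {6, 2, 3} ∖ {} = {6, 2, 3}

int(A) = {}
cl(A)  = {6, 2, 3}
∂A     = {6, 2, 3}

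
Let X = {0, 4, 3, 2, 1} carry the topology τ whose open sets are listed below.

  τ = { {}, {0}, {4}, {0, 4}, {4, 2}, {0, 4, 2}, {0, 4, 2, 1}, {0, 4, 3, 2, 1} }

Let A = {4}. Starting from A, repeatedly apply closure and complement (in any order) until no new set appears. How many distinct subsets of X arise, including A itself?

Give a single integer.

6

cl via duality: int({0, 3, 2, 1}) = {0}, so X∖{0} = {4, 3, 2, 1}
Write k for closure, c for complement:
  1. A     = {4}
  2. kA    = {4, 3, 2, 1}
  3. cA    = {0, 3, 2, 1}
  4. ckA   = {0}
  5. kckA  = {0, 3, 1}
  6. ckckA = {4, 2}
applying k or c yields no new set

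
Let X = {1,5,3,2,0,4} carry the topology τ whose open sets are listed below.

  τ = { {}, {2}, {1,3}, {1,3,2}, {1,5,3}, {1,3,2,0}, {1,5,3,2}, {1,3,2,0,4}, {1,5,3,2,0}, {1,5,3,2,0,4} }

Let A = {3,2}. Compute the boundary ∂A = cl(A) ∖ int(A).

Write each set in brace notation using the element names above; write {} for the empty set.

{1,5,3,0,4}

opens ⊆ A: {}, {2}; union → int = {2}
complement {1,5,0,4}; its interior {}; cl(A) = X∖{} = {1,5,3,2,0,4}
boundary = {1,5,3,2,0,4} ∖ {2} = {1,5,3,0,4}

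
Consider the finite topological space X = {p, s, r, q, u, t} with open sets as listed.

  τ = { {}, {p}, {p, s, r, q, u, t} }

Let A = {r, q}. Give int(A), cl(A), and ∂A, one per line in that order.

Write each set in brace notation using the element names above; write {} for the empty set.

interior: largest open inside A is {} (from {})
cl via duality: int({p, s, u, t}) = {p}, so X∖{p} = {s, r, q, u, t}
cl∖int = {s, r, q, u, t}

int(A) = {}
cl(A)  = {s, r, q, u, t}
∂A     = {s, r, q, u, t}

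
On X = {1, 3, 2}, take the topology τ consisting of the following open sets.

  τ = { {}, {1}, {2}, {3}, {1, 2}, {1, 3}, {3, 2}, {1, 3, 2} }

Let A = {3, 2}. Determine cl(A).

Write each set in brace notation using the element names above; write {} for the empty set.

{3, 2}

complement {1}; its interior {1}; cl(A) = X∖{1} = {3, 2}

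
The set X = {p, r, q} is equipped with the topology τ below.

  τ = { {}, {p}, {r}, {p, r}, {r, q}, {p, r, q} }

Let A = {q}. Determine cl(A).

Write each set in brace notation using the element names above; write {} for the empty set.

{q}

X∖A={p, r}, int(X∖A)={p, r}, hence cl(A)={q}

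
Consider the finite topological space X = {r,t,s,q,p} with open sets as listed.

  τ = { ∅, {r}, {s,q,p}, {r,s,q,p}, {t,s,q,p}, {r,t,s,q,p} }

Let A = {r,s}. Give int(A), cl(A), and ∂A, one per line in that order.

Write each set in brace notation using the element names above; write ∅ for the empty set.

int(A) = {r}
cl(A)  = {r,t,s,q,p}
∂A     = {t,s,q,p}

open subsets of A: ∅, {r}; so int(A) = {r}
closure: X∖int(X∖A) = X∖∅ = {r,t,s,q,p}
∂A = {r,t,s,q,p} minus {r} = {t,s,q,p}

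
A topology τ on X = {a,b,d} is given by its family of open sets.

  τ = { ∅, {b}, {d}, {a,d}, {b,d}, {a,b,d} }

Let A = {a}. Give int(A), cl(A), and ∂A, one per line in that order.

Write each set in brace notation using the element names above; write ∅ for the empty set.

U open, U⊆A: ∅. int(A) = ⋃ = ∅
X∖A={b,d}, int(X∖A)={b,d}, hence cl(A)={a}
∂A: remove int from cl → {a}

int(A) = ∅
cl(A)  = {a}
∂A     = {a}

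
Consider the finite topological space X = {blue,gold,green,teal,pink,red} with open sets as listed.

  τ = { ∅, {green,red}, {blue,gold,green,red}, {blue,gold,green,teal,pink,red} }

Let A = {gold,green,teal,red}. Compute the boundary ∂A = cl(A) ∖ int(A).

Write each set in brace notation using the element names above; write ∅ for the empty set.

open subsets of A: ∅, {green,red}; so int(A) = {green,red}
closure: X∖int(X∖A) = X∖∅ = {blue,gold,green,teal,pink,red}
∂A = {blue,gold,green,teal,pink,red} minus {green,red} = {blue,gold,teal,pink}

{blue,gold,teal,pink}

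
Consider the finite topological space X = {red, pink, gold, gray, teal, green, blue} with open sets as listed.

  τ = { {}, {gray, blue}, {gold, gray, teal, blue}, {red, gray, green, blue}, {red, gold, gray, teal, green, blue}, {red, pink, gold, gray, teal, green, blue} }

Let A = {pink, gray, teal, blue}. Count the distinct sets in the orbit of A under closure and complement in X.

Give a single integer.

6

complement {red, gold, green}; its interior {}; cl(A) = X∖{} = {red, pink, gold, gray, teal, green, blue}
With k = closure, c = complement:
  1. A     = {pink, gray, teal, blue}
  2. kA    = {red, pink, gold, gray, teal, green, blue}
  3. cA    = {red, gold, green}
  4. ckA   = {}
  5. kcA   = {red, pink, gold, teal, green}
  6. ckcA  = {gray, blue}
k, c of each give nothing new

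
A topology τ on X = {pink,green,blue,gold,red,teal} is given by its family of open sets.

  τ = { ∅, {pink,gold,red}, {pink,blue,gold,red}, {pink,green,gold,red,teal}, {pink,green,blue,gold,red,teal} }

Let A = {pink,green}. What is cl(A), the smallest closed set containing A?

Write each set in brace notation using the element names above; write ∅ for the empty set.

{pink,green,blue,gold,red,teal}

cl via duality: int({blue,gold,red,teal}) = ∅, so X∖∅ = {pink,green,blue,gold,red,teal}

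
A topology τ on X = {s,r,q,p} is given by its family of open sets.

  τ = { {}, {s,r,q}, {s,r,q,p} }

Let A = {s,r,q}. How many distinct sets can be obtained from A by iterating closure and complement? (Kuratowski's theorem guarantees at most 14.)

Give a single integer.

4

closure: X∖int(X∖A) = X∖{} = {s,r,q,p}
Let k=closure and c=complement:
  1. A     = {s,r,q}
  2. kA    = {s,r,q,p}
  3. cA    = {p}
  4. ckA   = {}
— saturated at 4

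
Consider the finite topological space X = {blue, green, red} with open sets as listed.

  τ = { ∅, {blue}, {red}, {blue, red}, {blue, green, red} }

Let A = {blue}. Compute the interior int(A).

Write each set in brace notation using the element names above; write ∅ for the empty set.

{blue}

interior: largest open inside A is {blue} (from ∅, {blue})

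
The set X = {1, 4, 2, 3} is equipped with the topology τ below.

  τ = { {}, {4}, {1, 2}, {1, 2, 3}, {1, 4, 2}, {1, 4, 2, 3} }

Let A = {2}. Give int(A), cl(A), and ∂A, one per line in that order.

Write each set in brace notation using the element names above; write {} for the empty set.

U open, U⊆A: {}. int(A) = ⋃ = {}
X∖A={1, 4, 3}, int(X∖A)={4}, hence cl(A)={1, 2, 3}
∂A: remove int from cl → {1, 2, 3}

int(A) = {}
cl(A)  = {1, 2, 3}
∂A     = {1, 2, 3}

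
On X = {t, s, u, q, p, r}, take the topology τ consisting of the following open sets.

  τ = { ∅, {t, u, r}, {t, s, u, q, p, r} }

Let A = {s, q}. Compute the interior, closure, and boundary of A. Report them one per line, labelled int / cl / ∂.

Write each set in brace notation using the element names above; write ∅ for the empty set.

opens ⊆ A: ∅; union → int = ∅
complement {t, u, p, r}; its interior {t, u, r}; cl(A) = X∖{t, u, r} = {s, q, p}
boundary = {s, q, p} ∖ ∅ = {s, q, p}

int(A) = ∅
cl(A)  = {s, q, p}
∂A     = {s, q, p}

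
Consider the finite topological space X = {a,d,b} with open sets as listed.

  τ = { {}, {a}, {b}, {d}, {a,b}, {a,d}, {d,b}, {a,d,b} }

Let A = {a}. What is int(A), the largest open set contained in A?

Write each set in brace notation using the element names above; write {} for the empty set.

open subsets of A: {}, {a}; so int(A) = {a}

{a}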